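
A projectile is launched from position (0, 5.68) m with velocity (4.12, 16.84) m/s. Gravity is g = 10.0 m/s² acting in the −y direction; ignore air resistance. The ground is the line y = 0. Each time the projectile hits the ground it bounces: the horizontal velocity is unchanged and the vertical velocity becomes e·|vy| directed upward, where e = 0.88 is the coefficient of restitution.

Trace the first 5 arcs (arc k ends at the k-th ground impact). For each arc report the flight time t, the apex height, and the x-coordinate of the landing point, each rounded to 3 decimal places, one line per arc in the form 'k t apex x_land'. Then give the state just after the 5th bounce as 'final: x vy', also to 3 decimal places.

Arc 1: start y=5.680, vy=16.840 → t=3.677, apex=19.859, x_land=15.149, impact vy=-19.930
  bounce: vy ← 0.88·19.930 = 17.538
Arc 2: start y=0.000, vy=17.538 → t=3.508, apex=15.379, x_land=29.600, impact vy=-17.538
  bounce: vy ← 0.88·17.538 = 15.433
Arc 3: start y=0.000, vy=15.433 → t=3.087, apex=11.910, x_land=42.317, impact vy=-15.433
  bounce: vy ← 0.88·15.433 = 13.581
Arc 4: start y=0.000, vy=13.581 → t=2.716, apex=9.223, x_land=53.509, impact vy=-13.581
  bounce: vy ← 0.88·13.581 = 11.952
Arc 5: start y=0.000, vy=11.952 → t=2.390, apex=7.142, x_land=63.357, impact vy=-11.952
  bounce: vy ← 0.88·11.952 = 10.517

1 3.677 19.859 15.149
2 3.508 15.379 29.600
3 3.087 11.910 42.317
4 2.716 9.223 53.509
5 2.390 7.142 63.357
final: 63.357 10.517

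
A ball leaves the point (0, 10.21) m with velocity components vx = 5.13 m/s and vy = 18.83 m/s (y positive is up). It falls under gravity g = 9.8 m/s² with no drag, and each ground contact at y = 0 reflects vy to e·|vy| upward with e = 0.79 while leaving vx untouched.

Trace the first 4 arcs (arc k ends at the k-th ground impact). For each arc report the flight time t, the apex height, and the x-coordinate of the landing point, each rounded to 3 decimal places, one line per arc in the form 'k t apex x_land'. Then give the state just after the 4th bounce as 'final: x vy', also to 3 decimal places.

Arc 1: start y=10.210, vy=18.830 → t=4.325, apex=28.300, x_land=22.186, impact vy=-23.552
  bounce: vy ← 0.79·23.552 = 18.606
Arc 2: start y=0.000, vy=18.606 → t=3.797, apex=17.662, x_land=41.665, impact vy=-18.606
  bounce: vy ← 0.79·18.606 = 14.699
Arc 3: start y=0.000, vy=14.699 → t=3.000, apex=11.023, x_land=57.053, impact vy=-14.699
  bounce: vy ← 0.79·14.699 = 11.612
Arc 4: start y=0.000, vy=11.612 → t=2.370, apex=6.879, x_land=69.210, impact vy=-11.612
  bounce: vy ← 0.79·11.612 = 9.173

1 4.325 28.300 22.186
2 3.797 17.662 41.665
3 3.000 11.023 57.053
4 2.370 6.879 69.210
final: 69.210 9.173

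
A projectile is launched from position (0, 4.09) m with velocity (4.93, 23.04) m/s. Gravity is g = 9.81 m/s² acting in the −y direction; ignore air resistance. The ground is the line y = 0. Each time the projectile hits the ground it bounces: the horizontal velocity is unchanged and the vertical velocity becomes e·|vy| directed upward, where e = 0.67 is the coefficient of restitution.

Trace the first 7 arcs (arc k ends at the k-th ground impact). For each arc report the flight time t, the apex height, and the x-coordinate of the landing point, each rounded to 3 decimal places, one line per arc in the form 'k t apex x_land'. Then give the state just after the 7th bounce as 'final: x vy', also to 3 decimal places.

1 4.869 31.146 24.002
2 3.377 13.982 40.649
3 2.262 6.276 51.802
4 1.516 2.817 59.275
5 1.016 1.265 64.282
6 0.680 0.568 67.636
7 0.456 0.255 69.884
final: 69.884 1.498

Arc 1: start y=4.090, vy=23.040 → t=4.869, apex=31.146, x_land=24.002, impact vy=-24.720
  bounce: vy ← 0.67·24.720 = 16.563
Arc 2: start y=0.000, vy=16.563 → t=3.377, apex=13.982, x_land=40.649, impact vy=-16.563
  bounce: vy ← 0.67·16.563 = 11.097
Arc 3: start y=0.000, vy=11.097 → t=2.262, apex=6.276, x_land=51.802, impact vy=-11.097
  bounce: vy ← 0.67·11.097 = 7.435
Arc 4: start y=0.000, vy=7.435 → t=1.516, apex=2.817, x_land=59.275, impact vy=-7.435
  bounce: vy ← 0.67·7.435 = 4.981
Arc 5: start y=0.000, vy=4.981 → t=1.016, apex=1.265, x_land=64.282, impact vy=-4.981
  bounce: vy ← 0.67·4.981 = 3.338
Arc 6: start y=0.000, vy=3.338 → t=0.680, apex=0.568, x_land=67.636, impact vy=-3.338
  bounce: vy ← 0.67·3.338 = 2.236
Arc 7: start y=0.000, vy=2.236 → t=0.456, apex=0.255, x_land=69.884, impact vy=-2.236
  bounce: vy ← 0.67·2.236 = 1.498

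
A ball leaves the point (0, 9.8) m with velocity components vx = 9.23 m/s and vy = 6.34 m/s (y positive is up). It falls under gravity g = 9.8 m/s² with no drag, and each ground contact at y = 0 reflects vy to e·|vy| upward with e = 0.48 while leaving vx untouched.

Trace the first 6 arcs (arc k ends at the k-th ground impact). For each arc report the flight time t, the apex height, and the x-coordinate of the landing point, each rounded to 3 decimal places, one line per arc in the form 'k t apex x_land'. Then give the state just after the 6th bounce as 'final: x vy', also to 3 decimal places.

1 2.202 11.851 20.325
2 1.493 2.730 34.105
3 0.717 0.629 40.720
4 0.344 0.145 43.895
5 0.165 0.033 45.419
6 0.079 0.008 46.150
final: 46.150 0.186

Arc 1: start y=9.800, vy=6.340 → t=2.202, apex=11.851, x_land=20.325, impact vy=-15.241
  bounce: vy ← 0.48·15.241 = 7.315
Arc 2: start y=0.000, vy=7.315 → t=1.493, apex=2.730, x_land=34.105, impact vy=-7.315
  bounce: vy ← 0.48·7.315 = 3.511
Arc 3: start y=0.000, vy=3.511 → t=0.717, apex=0.629, x_land=40.720, impact vy=-3.511
  bounce: vy ← 0.48·3.511 = 1.685
Arc 4: start y=0.000, vy=1.685 → t=0.344, apex=0.145, x_land=43.895, impact vy=-1.685
  bounce: vy ← 0.48·1.685 = 0.809
Arc 5: start y=0.000, vy=0.809 → t=0.165, apex=0.033, x_land=45.419, impact vy=-0.809
  bounce: vy ← 0.48·0.809 = 0.388
Arc 6: start y=0.000, vy=0.388 → t=0.079, apex=0.008, x_land=46.150, impact vy=-0.388
  bounce: vy ← 0.48·0.388 = 0.186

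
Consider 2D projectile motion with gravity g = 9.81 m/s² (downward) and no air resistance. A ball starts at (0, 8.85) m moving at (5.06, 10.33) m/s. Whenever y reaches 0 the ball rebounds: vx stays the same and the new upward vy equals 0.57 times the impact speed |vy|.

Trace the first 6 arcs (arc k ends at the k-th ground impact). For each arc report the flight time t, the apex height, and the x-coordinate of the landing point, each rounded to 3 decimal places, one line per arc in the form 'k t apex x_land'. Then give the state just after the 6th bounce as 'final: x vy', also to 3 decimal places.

Arc 1: start y=8.850, vy=10.330 → t=2.760, apex=14.289, x_land=13.965, impact vy=-16.744
  bounce: vy ← 0.57·16.744 = 9.544
Arc 2: start y=0.000, vy=9.544 → t=1.946, apex=4.642, x_land=23.810, impact vy=-9.544
  bounce: vy ← 0.57·9.544 = 5.440
Arc 3: start y=0.000, vy=5.440 → t=1.109, apex=1.508, x_land=29.422, impact vy=-5.440
  bounce: vy ← 0.57·5.440 = 3.101
Arc 4: start y=0.000, vy=3.101 → t=0.632, apex=0.490, x_land=32.621, impact vy=-3.101
  bounce: vy ← 0.57·3.101 = 1.767
Arc 5: start y=0.000, vy=1.767 → t=0.360, apex=0.159, x_land=34.444, impact vy=-1.767
  bounce: vy ← 0.57·1.767 = 1.007
Arc 6: start y=0.000, vy=1.007 → t=0.205, apex=0.052, x_land=35.483, impact vy=-1.007
  bounce: vy ← 0.57·1.007 = 0.574

1 2.760 14.289 13.965
2 1.946 4.642 23.810
3 1.109 1.508 29.422
4 0.632 0.490 32.621
5 0.360 0.159 34.444
6 0.205 0.052 35.483
final: 35.483 0.574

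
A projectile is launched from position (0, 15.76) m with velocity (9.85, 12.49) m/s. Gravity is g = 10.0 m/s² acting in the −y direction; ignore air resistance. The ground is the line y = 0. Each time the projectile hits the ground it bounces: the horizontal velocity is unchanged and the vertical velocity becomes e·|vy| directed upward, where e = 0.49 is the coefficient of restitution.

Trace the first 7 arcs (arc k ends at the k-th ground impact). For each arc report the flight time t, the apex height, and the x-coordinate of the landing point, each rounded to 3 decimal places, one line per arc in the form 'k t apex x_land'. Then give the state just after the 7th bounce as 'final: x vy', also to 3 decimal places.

Arc 1: start y=15.760, vy=12.490 → t=3.420, apex=23.560, x_land=33.684, impact vy=-21.707
  bounce: vy ← 0.49·21.707 = 10.637
Arc 2: start y=0.000, vy=10.637 → t=2.127, apex=5.657, x_land=54.638, impact vy=-10.637
  bounce: vy ← 0.49·10.637 = 5.212
Arc 3: start y=0.000, vy=5.212 → t=1.042, apex=1.358, x_land=64.906, impact vy=-5.212
  bounce: vy ← 0.49·5.212 = 2.554
Arc 4: start y=0.000, vy=2.554 → t=0.511, apex=0.326, x_land=69.937, impact vy=-2.554
  bounce: vy ← 0.49·2.554 = 1.251
Arc 5: start y=0.000, vy=1.251 → t=0.250, apex=0.078, x_land=72.402, impact vy=-1.251
  bounce: vy ← 0.49·1.251 = 0.613
Arc 6: start y=0.000, vy=0.613 → t=0.123, apex=0.019, x_land=73.610, impact vy=-0.613
  bounce: vy ← 0.49·0.613 = 0.300
Arc 7: start y=0.000, vy=0.300 → t=0.060, apex=0.005, x_land=74.202, impact vy=-0.300
  bounce: vy ← 0.49·0.300 = 0.147

1 3.420 23.560 33.684
2 2.127 5.657 54.638
3 1.042 1.358 64.906
4 0.511 0.326 69.937
5 0.250 0.078 72.402
6 0.123 0.019 73.610
7 0.060 0.005 74.202
final: 74.202 0.147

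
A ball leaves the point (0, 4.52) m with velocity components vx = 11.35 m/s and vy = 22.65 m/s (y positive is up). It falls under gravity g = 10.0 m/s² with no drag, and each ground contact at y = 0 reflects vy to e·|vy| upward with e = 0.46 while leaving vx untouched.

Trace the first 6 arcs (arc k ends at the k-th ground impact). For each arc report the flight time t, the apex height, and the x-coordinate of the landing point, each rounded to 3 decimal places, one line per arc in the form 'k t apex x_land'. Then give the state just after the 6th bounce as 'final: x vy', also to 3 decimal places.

1 4.721 30.171 53.589
2 2.260 6.384 79.239
3 1.040 1.351 91.038
4 0.478 0.286 96.466
5 0.220 0.060 98.963
6 0.101 0.013 100.111
final: 100.111 0.233

Arc 1: start y=4.520, vy=22.650 → t=4.721, apex=30.171, x_land=53.589, impact vy=-24.565
  bounce: vy ← 0.46·24.565 = 11.300
Arc 2: start y=0.000, vy=11.300 → t=2.260, apex=6.384, x_land=79.239, impact vy=-11.300
  bounce: vy ← 0.46·11.300 = 5.198
Arc 3: start y=0.000, vy=5.198 → t=1.040, apex=1.351, x_land=91.038, impact vy=-5.198
  bounce: vy ← 0.46·5.198 = 2.391
Arc 4: start y=0.000, vy=2.391 → t=0.478, apex=0.286, x_land=96.466, impact vy=-2.391
  bounce: vy ← 0.46·2.391 = 1.100
Arc 5: start y=0.000, vy=1.100 → t=0.220, apex=0.060, x_land=98.963, impact vy=-1.100
  bounce: vy ← 0.46·1.100 = 0.506
Arc 6: start y=0.000, vy=0.506 → t=0.101, apex=0.013, x_land=100.111, impact vy=-0.506
  bounce: vy ← 0.46·0.506 = 0.233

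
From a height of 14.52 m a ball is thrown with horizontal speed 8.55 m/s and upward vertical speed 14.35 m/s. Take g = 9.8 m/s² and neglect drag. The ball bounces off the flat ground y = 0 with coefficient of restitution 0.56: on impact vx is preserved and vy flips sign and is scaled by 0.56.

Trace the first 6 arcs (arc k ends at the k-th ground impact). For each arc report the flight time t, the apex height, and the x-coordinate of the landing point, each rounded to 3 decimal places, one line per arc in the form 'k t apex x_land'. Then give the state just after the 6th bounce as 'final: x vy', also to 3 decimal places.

1 3.724 25.026 31.842
2 2.531 7.848 53.484
3 1.417 2.461 65.603
4 0.794 0.772 72.389
5 0.445 0.242 76.190
6 0.249 0.076 78.318
final: 78.318 0.683

Arc 1: start y=14.520, vy=14.350 → t=3.724, apex=25.026, x_land=31.842, impact vy=-22.148
  bounce: vy ← 0.56·22.148 = 12.403
Arc 2: start y=0.000, vy=12.403 → t=2.531, apex=7.848, x_land=53.484, impact vy=-12.403
  bounce: vy ← 0.56·12.403 = 6.945
Arc 3: start y=0.000, vy=6.945 → t=1.417, apex=2.461, x_land=65.603, impact vy=-6.945
  bounce: vy ← 0.56·6.945 = 3.889
Arc 4: start y=0.000, vy=3.889 → t=0.794, apex=0.772, x_land=72.389, impact vy=-3.889
  bounce: vy ← 0.56·3.889 = 2.178
Arc 5: start y=0.000, vy=2.178 → t=0.445, apex=0.242, x_land=76.190, impact vy=-2.178
  bounce: vy ← 0.56·2.178 = 1.220
Arc 6: start y=0.000, vy=1.220 → t=0.249, apex=0.076, x_land=78.318, impact vy=-1.220
  bounce: vy ← 0.56·1.220 = 0.683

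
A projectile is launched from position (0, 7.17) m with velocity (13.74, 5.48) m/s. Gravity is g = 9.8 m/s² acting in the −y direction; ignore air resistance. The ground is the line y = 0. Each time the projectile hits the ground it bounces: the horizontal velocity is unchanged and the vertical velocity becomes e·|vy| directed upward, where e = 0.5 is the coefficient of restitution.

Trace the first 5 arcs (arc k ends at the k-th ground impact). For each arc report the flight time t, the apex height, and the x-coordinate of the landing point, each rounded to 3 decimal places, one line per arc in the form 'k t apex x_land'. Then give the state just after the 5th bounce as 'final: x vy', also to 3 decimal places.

Arc 1: start y=7.170, vy=5.480 → t=1.892, apex=8.702, x_land=25.994, impact vy=-13.060
  bounce: vy ← 0.5·13.060 = 6.530
Arc 2: start y=0.000, vy=6.530 → t=1.333, apex=2.176, x_land=44.304, impact vy=-6.530
  bounce: vy ← 0.5·6.530 = 3.265
Arc 3: start y=0.000, vy=3.265 → t=0.666, apex=0.544, x_land=53.460, impact vy=-3.265
  bounce: vy ← 0.5·3.265 = 1.632
Arc 4: start y=0.000, vy=1.632 → t=0.333, apex=0.136, x_land=58.037, impact vy=-1.632
  bounce: vy ← 0.5·1.632 = 0.816
Arc 5: start y=0.000, vy=0.816 → t=0.167, apex=0.034, x_land=60.326, impact vy=-0.816
  bounce: vy ← 0.5·0.816 = 0.408

1 1.892 8.702 25.994
2 1.333 2.176 44.304
3 0.666 0.544 53.460
4 0.333 0.136 58.037
5 0.167 0.034 60.326
final: 60.326 0.408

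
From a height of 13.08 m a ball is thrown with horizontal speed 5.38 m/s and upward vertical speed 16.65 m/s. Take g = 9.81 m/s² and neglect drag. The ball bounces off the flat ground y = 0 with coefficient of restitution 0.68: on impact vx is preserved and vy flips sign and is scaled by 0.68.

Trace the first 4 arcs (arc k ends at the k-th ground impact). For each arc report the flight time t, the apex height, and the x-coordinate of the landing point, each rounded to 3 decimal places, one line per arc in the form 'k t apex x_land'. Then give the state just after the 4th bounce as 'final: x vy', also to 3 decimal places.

Arc 1: start y=13.080, vy=16.650 → t=4.053, apex=27.210, x_land=21.803, impact vy=-23.105
  bounce: vy ← 0.68·23.105 = 15.712
Arc 2: start y=0.000, vy=15.712 → t=3.203, apex=12.582, x_land=39.036, impact vy=-15.712
  bounce: vy ← 0.68·15.712 = 10.684
Arc 3: start y=0.000, vy=10.684 → t=2.178, apex=5.818, x_land=50.754, impact vy=-10.684
  bounce: vy ← 0.68·10.684 = 7.265
Arc 4: start y=0.000, vy=7.265 → t=1.481, apex=2.690, x_land=58.723, impact vy=-7.265
  bounce: vy ← 0.68·7.265 = 4.940

1 4.053 27.210 21.803
2 3.203 12.582 39.036
3 2.178 5.818 50.754
4 1.481 2.690 58.723
final: 58.723 4.940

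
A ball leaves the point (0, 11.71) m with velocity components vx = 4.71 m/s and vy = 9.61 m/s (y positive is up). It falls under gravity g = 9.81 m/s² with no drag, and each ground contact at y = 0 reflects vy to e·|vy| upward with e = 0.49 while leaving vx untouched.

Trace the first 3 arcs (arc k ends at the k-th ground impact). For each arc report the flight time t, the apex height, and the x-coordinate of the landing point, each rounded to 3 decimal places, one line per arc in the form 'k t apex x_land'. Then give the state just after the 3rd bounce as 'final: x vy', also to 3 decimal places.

1 2.809 16.417 13.231
2 1.793 3.942 21.675
3 0.879 0.946 25.813
final: 25.813 2.111

Arc 1: start y=11.710, vy=9.610 → t=2.809, apex=16.417, x_land=13.231, impact vy=-17.947
  bounce: vy ← 0.49·17.947 = 8.794
Arc 2: start y=0.000, vy=8.794 → t=1.793, apex=3.942, x_land=21.675, impact vy=-8.794
  bounce: vy ← 0.49·8.794 = 4.309
Arc 3: start y=0.000, vy=4.309 → t=0.879, apex=0.946, x_land=25.813, impact vy=-4.309
  bounce: vy ← 0.49·4.309 = 2.111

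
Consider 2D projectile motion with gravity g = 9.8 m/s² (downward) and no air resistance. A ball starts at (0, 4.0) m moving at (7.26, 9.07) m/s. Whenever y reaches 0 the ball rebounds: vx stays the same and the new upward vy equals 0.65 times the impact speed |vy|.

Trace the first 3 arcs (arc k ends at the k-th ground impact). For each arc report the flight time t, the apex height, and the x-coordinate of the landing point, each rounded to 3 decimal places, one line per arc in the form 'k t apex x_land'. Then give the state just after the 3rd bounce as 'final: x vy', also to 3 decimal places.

Arc 1: start y=4.000, vy=9.070 → t=2.219, apex=8.197, x_land=16.109, impact vy=-12.675
  bounce: vy ← 0.65·12.675 = 8.239
Arc 2: start y=0.000, vy=8.239 → t=1.681, apex=3.463, x_land=28.316, impact vy=-8.239
  bounce: vy ← 0.65·8.239 = 5.355
Arc 3: start y=0.000, vy=5.355 → t=1.093, apex=1.463, x_land=36.251, impact vy=-5.355
  bounce: vy ← 0.65·5.355 = 3.481

1 2.219 8.197 16.109
2 1.681 3.463 28.316
3 1.093 1.463 36.251
final: 36.251 3.481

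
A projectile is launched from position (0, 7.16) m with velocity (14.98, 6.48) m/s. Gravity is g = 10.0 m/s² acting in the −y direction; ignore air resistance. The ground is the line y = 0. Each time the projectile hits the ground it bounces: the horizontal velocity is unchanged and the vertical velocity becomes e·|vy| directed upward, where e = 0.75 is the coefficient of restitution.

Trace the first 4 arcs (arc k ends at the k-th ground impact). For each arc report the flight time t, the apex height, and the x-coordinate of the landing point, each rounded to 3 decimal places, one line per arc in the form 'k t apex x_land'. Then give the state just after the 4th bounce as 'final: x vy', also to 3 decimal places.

Arc 1: start y=7.160, vy=6.480 → t=2.009, apex=9.260, x_land=30.093, impact vy=-13.608
  bounce: vy ← 0.75·13.608 = 10.206
Arc 2: start y=0.000, vy=10.206 → t=2.041, apex=5.208, x_land=60.671, impact vy=-10.206
  bounce: vy ← 0.75·10.206 = 7.655
Arc 3: start y=0.000, vy=7.655 → t=1.531, apex=2.930, x_land=83.604, impact vy=-7.655
  bounce: vy ← 0.75·7.655 = 5.741
Arc 4: start y=0.000, vy=5.741 → t=1.148, apex=1.648, x_land=100.805, impact vy=-5.741
  bounce: vy ← 0.75·5.741 = 4.306

1 2.009 9.260 30.093
2 2.041 5.208 60.671
3 1.531 2.930 83.604
4 1.148 1.648 100.805
final: 100.805 4.306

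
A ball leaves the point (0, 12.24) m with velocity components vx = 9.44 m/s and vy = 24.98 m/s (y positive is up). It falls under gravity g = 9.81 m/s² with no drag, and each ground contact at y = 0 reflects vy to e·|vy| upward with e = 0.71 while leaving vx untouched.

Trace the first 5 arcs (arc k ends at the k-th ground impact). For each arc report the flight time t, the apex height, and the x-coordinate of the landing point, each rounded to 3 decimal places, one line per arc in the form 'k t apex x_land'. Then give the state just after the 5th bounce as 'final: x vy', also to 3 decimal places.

Arc 1: start y=12.240, vy=24.980 → t=5.543, apex=44.044, x_land=52.326, impact vy=-29.396
  bounce: vy ← 0.71·29.396 = 20.871
Arc 2: start y=0.000, vy=20.871 → t=4.255, apex=22.203, x_land=92.494, impact vy=-20.871
  bounce: vy ← 0.71·20.871 = 14.819
Arc 3: start y=0.000, vy=14.819 → t=3.021, apex=11.192, x_land=121.014, impact vy=-14.819
  bounce: vy ← 0.71·14.819 = 10.521
Arc 4: start y=0.000, vy=10.521 → t=2.145, apex=5.642, x_land=141.263, impact vy=-10.521
  bounce: vy ← 0.71·10.521 = 7.470
Arc 5: start y=0.000, vy=7.470 → t=1.523, apex=2.844, x_land=155.639, impact vy=-7.470
  bounce: vy ← 0.71·7.470 = 5.304

1 5.543 44.044 52.326
2 4.255 22.203 92.494
3 3.021 11.192 121.014
4 2.145 5.642 141.263
5 1.523 2.844 155.639
final: 155.639 5.304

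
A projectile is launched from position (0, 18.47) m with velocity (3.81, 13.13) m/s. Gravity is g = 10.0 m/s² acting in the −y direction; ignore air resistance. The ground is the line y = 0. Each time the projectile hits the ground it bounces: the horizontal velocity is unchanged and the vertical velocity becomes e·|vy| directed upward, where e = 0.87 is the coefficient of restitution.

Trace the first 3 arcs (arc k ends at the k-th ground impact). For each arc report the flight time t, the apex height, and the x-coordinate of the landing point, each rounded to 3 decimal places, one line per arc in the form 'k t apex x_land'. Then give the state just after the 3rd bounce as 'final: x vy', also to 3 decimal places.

Arc 1: start y=18.470, vy=13.130 → t=3.641, apex=27.090, x_land=13.871, impact vy=-23.277
  bounce: vy ← 0.87·23.277 = 20.251
Arc 2: start y=0.000, vy=20.251 → t=4.050, apex=20.504, x_land=29.302, impact vy=-20.251
  bounce: vy ← 0.87·20.251 = 17.618
Arc 3: start y=0.000, vy=17.618 → t=3.524, apex=15.520, x_land=42.727, impact vy=-17.618
  bounce: vy ← 0.87·17.618 = 15.328

1 3.641 27.090 13.871
2 4.050 20.504 29.302
3 3.524 15.520 42.727
final: 42.727 15.328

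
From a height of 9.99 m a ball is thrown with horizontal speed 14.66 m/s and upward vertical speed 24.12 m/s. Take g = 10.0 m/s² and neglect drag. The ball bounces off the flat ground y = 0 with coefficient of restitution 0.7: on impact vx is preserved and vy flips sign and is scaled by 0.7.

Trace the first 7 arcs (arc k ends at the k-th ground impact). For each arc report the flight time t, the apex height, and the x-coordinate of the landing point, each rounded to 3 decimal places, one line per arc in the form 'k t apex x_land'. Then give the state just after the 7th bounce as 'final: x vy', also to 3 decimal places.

Arc 1: start y=9.990, vy=24.120 → t=5.208, apex=39.079, x_land=76.344, impact vy=-27.957
  bounce: vy ← 0.7·27.957 = 19.570
Arc 2: start y=0.000, vy=19.570 → t=3.914, apex=19.149, x_land=133.723, impact vy=-19.570
  bounce: vy ← 0.7·19.570 = 13.699
Arc 3: start y=0.000, vy=13.699 → t=2.740, apex=9.383, x_land=173.887, impact vy=-13.699
  bounce: vy ← 0.7·13.699 = 9.589
Arc 4: start y=0.000, vy=9.589 → t=1.918, apex=4.598, x_land=202.003, impact vy=-9.589
  bounce: vy ← 0.7·9.589 = 6.712
Arc 5: start y=0.000, vy=6.712 → t=1.342, apex=2.253, x_land=221.683, impact vy=-6.712
  bounce: vy ← 0.7·6.712 = 4.699
Arc 6: start y=0.000, vy=4.699 → t=0.940, apex=1.104, x_land=235.460, impact vy=-4.699
  bounce: vy ← 0.7·4.699 = 3.289
Arc 7: start y=0.000, vy=3.289 → t=0.658, apex=0.541, x_land=245.104, impact vy=-3.289
  bounce: vy ← 0.7·3.289 = 2.302

1 5.208 39.079 76.344
2 3.914 19.149 133.723
3 2.740 9.383 173.887
4 1.918 4.598 202.003
5 1.342 2.253 221.683
6 0.940 1.104 235.460
7 0.658 0.541 245.104
final: 245.104 2.302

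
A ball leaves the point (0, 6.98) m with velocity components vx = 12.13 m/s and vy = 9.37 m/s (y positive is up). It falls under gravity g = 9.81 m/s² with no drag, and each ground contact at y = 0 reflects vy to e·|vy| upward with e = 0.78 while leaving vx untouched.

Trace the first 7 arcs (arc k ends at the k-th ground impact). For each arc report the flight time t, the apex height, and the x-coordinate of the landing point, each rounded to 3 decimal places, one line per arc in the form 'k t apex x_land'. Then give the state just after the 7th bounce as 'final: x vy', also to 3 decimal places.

1 2.483 11.455 30.123
2 2.384 6.969 59.040
3 1.859 4.240 81.596
4 1.450 2.580 99.189
5 1.131 1.569 112.912
6 0.882 0.955 123.616
7 0.688 0.581 131.965
final: 131.965 2.633

Arc 1: start y=6.980, vy=9.370 → t=2.483, apex=11.455, x_land=30.123, impact vy=-14.991
  bounce: vy ← 0.78·14.991 = 11.693
Arc 2: start y=0.000, vy=11.693 → t=2.384, apex=6.969, x_land=59.040, impact vy=-11.693
  bounce: vy ← 0.78·11.693 = 9.121
Arc 3: start y=0.000, vy=9.121 → t=1.859, apex=4.240, x_land=81.596, impact vy=-9.121
  bounce: vy ← 0.78·9.121 = 7.114
Arc 4: start y=0.000, vy=7.114 → t=1.450, apex=2.580, x_land=99.189, impact vy=-7.114
  bounce: vy ← 0.78·7.114 = 5.549
Arc 5: start y=0.000, vy=5.549 → t=1.131, apex=1.569, x_land=112.912, impact vy=-5.549
  bounce: vy ← 0.78·5.549 = 4.328
Arc 6: start y=0.000, vy=4.328 → t=0.882, apex=0.955, x_land=123.616, impact vy=-4.328
  bounce: vy ← 0.78·4.328 = 3.376
Arc 7: start y=0.000, vy=3.376 → t=0.688, apex=0.581, x_land=131.965, impact vy=-3.376
  bounce: vy ← 0.78·3.376 = 2.633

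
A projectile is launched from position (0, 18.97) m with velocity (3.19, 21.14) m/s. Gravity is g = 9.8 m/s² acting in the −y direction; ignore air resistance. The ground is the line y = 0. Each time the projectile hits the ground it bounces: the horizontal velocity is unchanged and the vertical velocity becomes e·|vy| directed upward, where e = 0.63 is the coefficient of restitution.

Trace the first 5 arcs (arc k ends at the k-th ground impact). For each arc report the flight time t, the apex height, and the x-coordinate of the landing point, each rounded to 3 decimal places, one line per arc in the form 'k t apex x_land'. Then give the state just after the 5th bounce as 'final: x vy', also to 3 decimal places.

Arc 1: start y=18.970, vy=21.140 → t=5.077, apex=41.771, x_land=16.195, impact vy=-28.613
  bounce: vy ← 0.63·28.613 = 18.026
Arc 2: start y=0.000, vy=18.026 → t=3.679, apex=16.579, x_land=27.931, impact vy=-18.026
  bounce: vy ← 0.63·18.026 = 11.357
Arc 3: start y=0.000, vy=11.357 → t=2.318, apex=6.580, x_land=35.324, impact vy=-11.357
  bounce: vy ← 0.63·11.357 = 7.155
Arc 4: start y=0.000, vy=7.155 → t=1.460, apex=2.612, x_land=39.982, impact vy=-7.155
  bounce: vy ← 0.63·7.155 = 4.507
Arc 5: start y=0.000, vy=4.507 → t=0.920, apex=1.037, x_land=42.916, impact vy=-4.507
  bounce: vy ← 0.63·4.507 = 2.840

1 5.077 41.771 16.195
2 3.679 16.579 27.931
3 2.318 6.580 35.324
4 1.460 2.612 39.982
5 0.920 1.037 42.916
final: 42.916 2.840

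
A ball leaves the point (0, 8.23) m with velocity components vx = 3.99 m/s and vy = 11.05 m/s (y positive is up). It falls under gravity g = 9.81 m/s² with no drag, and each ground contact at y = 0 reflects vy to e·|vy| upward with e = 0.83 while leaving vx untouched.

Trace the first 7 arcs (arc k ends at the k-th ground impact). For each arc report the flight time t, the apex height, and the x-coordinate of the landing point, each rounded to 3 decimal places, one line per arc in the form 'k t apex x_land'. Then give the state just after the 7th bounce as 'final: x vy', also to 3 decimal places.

Arc 1: start y=8.230, vy=11.050 → t=2.843, apex=14.453, x_land=11.344, impact vy=-16.840
  bounce: vy ← 0.83·16.840 = 13.977
Arc 2: start y=0.000, vy=13.977 → t=2.850, apex=9.957, x_land=22.713, impact vy=-13.977
  bounce: vy ← 0.83·13.977 = 11.601
Arc 3: start y=0.000, vy=11.601 → t=2.365, apex=6.859, x_land=32.150, impact vy=-11.601
  bounce: vy ← 0.83·11.601 = 9.629
Arc 4: start y=0.000, vy=9.629 → t=1.963, apex=4.725, x_land=39.982, impact vy=-9.629
  bounce: vy ← 0.83·9.629 = 7.992
Arc 5: start y=0.000, vy=7.992 → t=1.629, apex=3.255, x_land=46.483, impact vy=-7.992
  bounce: vy ← 0.83·7.992 = 6.633
Arc 6: start y=0.000, vy=6.633 → t=1.352, apex=2.243, x_land=51.879, impact vy=-6.633
  bounce: vy ← 0.83·6.633 = 5.506
Arc 7: start y=0.000, vy=5.506 → t=1.122, apex=1.545, x_land=56.358, impact vy=-5.506
  bounce: vy ← 0.83·5.506 = 4.570

1 2.843 14.453 11.344
2 2.850 9.957 22.713
3 2.365 6.859 32.150
4 1.963 4.725 39.982
5 1.629 3.255 46.483
6 1.352 2.243 51.879
7 1.122 1.545 56.358
final: 56.358 4.570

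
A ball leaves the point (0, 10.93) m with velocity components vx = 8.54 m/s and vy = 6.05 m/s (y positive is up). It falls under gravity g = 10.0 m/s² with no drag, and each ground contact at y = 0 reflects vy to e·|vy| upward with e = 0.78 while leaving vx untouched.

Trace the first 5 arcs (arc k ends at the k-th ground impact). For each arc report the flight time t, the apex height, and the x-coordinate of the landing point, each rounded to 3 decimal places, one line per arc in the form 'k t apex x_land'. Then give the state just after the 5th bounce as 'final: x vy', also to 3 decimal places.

1 2.203 12.760 18.809
2 2.492 7.763 40.092
3 1.944 4.723 56.692
4 1.516 2.874 69.641
5 1.183 1.748 79.740
final: 79.740 4.612

Arc 1: start y=10.930, vy=6.050 → t=2.203, apex=12.760, x_land=18.809, impact vy=-15.975
  bounce: vy ← 0.78·15.975 = 12.461
Arc 2: start y=0.000, vy=12.461 → t=2.492, apex=7.763, x_land=40.092, impact vy=-12.461
  bounce: vy ← 0.78·12.461 = 9.719
Arc 3: start y=0.000, vy=9.719 → t=1.944, apex=4.723, x_land=56.692, impact vy=-9.719
  bounce: vy ← 0.78·9.719 = 7.581
Arc 4: start y=0.000, vy=7.581 → t=1.516, apex=2.874, x_land=69.641, impact vy=-7.581
  bounce: vy ← 0.78·7.581 = 5.913
Arc 5: start y=0.000, vy=5.913 → t=1.183, apex=1.748, x_land=79.740, impact vy=-5.913
  bounce: vy ← 0.78·5.913 = 4.612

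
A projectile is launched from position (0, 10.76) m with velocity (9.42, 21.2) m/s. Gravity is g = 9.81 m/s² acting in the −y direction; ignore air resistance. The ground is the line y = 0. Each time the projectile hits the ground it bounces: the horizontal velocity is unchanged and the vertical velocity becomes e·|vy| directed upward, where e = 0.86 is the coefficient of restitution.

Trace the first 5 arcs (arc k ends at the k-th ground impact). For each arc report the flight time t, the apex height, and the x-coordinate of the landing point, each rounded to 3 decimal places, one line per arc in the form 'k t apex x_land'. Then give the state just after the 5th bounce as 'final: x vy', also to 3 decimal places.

1 4.781 33.667 45.037
2 4.506 24.900 87.485
3 3.875 18.416 123.991
4 3.333 13.621 155.386
5 2.866 10.074 182.386
final: 182.386 12.091

Arc 1: start y=10.760, vy=21.200 → t=4.781, apex=33.667, x_land=45.037, impact vy=-25.701
  bounce: vy ← 0.86·25.701 = 22.103
Arc 2: start y=0.000, vy=22.103 → t=4.506, apex=24.900, x_land=87.485, impact vy=-22.103
  bounce: vy ← 0.86·22.103 = 19.009
Arc 3: start y=0.000, vy=19.009 → t=3.875, apex=18.416, x_land=123.991, impact vy=-19.009
  bounce: vy ← 0.86·19.009 = 16.347
Arc 4: start y=0.000, vy=16.347 → t=3.333, apex=13.621, x_land=155.386, impact vy=-16.347
  bounce: vy ← 0.86·16.347 = 14.059
Arc 5: start y=0.000, vy=14.059 → t=2.866, apex=10.074, x_land=182.386, impact vy=-14.059
  bounce: vy ← 0.86·14.059 = 12.091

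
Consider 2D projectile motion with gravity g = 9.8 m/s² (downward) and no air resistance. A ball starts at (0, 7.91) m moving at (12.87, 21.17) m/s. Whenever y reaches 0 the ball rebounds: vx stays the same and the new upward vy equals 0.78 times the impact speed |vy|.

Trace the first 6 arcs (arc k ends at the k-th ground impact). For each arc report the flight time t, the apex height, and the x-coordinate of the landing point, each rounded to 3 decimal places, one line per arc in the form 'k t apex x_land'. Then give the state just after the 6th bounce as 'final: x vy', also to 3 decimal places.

Arc 1: start y=7.910, vy=21.170 → t=4.666, apex=30.776, x_land=60.056, impact vy=-24.560
  bounce: vy ← 0.78·24.560 = 19.157
Arc 2: start y=0.000, vy=19.157 → t=3.910, apex=18.724, x_land=110.372, impact vy=-19.157
  bounce: vy ← 0.78·19.157 = 14.942
Arc 3: start y=0.000, vy=14.942 → t=3.049, apex=11.392, x_land=149.619, impact vy=-14.942
  bounce: vy ← 0.78·14.942 = 11.655
Arc 4: start y=0.000, vy=11.655 → t=2.379, apex=6.931, x_land=180.232, impact vy=-11.655
  bounce: vy ← 0.78·11.655 = 9.091
Arc 5: start y=0.000, vy=9.091 → t=1.855, apex=4.217, x_land=204.109, impact vy=-9.091
  bounce: vy ← 0.78·9.091 = 7.091
Arc 6: start y=0.000, vy=7.091 → t=1.447, apex=2.565, x_land=222.734, impact vy=-7.091
  bounce: vy ← 0.78·7.091 = 5.531

1 4.666 30.776 60.056
2 3.910 18.724 110.372
3 3.049 11.392 149.619
4 2.379 6.931 180.232
5 1.855 4.217 204.109
6 1.447 2.565 222.734
final: 222.734 5.531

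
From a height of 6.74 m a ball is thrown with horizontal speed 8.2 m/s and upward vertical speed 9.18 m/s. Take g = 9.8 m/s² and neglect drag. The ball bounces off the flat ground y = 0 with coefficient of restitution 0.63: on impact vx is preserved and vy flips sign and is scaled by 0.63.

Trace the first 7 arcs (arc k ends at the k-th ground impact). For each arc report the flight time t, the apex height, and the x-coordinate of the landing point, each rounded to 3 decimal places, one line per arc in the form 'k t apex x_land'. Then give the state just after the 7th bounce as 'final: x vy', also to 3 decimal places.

1 2.438 11.040 19.989
2 1.891 4.382 35.498
3 1.191 1.739 45.268
4 0.751 0.690 51.423
5 0.473 0.274 55.301
6 0.298 0.109 57.744
7 0.188 0.043 59.283
final: 59.283 0.579

Arc 1: start y=6.740, vy=9.180 → t=2.438, apex=11.040, x_land=19.989, impact vy=-14.710
  bounce: vy ← 0.63·14.710 = 9.267
Arc 2: start y=0.000, vy=9.267 → t=1.891, apex=4.382, x_land=35.498, impact vy=-9.267
  bounce: vy ← 0.63·9.267 = 5.838
Arc 3: start y=0.000, vy=5.838 → t=1.191, apex=1.739, x_land=45.268, impact vy=-5.838
  bounce: vy ← 0.63·5.838 = 3.678
Arc 4: start y=0.000, vy=3.678 → t=0.751, apex=0.690, x_land=51.423, impact vy=-3.678
  bounce: vy ← 0.63·3.678 = 2.317
Arc 5: start y=0.000, vy=2.317 → t=0.473, apex=0.274, x_land=55.301, impact vy=-2.317
  bounce: vy ← 0.63·2.317 = 1.460
Arc 6: start y=0.000, vy=1.460 → t=0.298, apex=0.109, x_land=57.744, impact vy=-1.460
  bounce: vy ← 0.63·1.460 = 0.920
Arc 7: start y=0.000, vy=0.920 → t=0.188, apex=0.043, x_land=59.283, impact vy=-0.920
  bounce: vy ← 0.63·0.920 = 0.579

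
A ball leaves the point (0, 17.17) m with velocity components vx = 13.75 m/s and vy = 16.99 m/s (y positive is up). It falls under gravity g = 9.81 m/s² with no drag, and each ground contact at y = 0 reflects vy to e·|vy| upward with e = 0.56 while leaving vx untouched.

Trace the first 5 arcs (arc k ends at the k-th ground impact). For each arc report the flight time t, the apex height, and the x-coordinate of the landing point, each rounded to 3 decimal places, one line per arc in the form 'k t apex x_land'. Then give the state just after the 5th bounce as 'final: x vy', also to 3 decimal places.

1 4.281 31.883 58.869
2 2.855 9.998 98.132
3 1.599 3.135 120.119
4 0.895 0.983 132.432
5 0.501 0.308 139.327
final: 139.327 1.377

Arc 1: start y=17.170, vy=16.990 → t=4.281, apex=31.883, x_land=58.869, impact vy=-25.011
  bounce: vy ← 0.56·25.011 = 14.006
Arc 2: start y=0.000, vy=14.006 → t=2.855, apex=9.998, x_land=98.132, impact vy=-14.006
  bounce: vy ← 0.56·14.006 = 7.843
Arc 3: start y=0.000, vy=7.843 → t=1.599, apex=3.135, x_land=120.119, impact vy=-7.843
  bounce: vy ← 0.56·7.843 = 4.392
Arc 4: start y=0.000, vy=4.392 → t=0.895, apex=0.983, x_land=132.432, impact vy=-4.392
  bounce: vy ← 0.56·4.392 = 2.460
Arc 5: start y=0.000, vy=2.460 → t=0.501, apex=0.308, x_land=139.327, impact vy=-2.460
  bounce: vy ← 0.56·2.460 = 1.377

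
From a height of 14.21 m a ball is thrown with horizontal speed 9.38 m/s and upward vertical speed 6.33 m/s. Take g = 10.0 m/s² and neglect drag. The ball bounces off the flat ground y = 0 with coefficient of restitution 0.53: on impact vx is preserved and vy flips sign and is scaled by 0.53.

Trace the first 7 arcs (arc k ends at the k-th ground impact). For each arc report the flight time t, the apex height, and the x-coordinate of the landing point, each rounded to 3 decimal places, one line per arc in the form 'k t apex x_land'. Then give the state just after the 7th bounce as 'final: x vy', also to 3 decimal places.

1 2.434 16.213 22.829
2 1.909 4.554 40.733
3 1.012 1.279 50.222
4 0.536 0.359 55.252
5 0.284 0.101 57.917
6 0.151 0.028 59.330
7 0.080 0.008 60.079
final: 60.079 0.212

Arc 1: start y=14.210, vy=6.330 → t=2.434, apex=16.213, x_land=22.829, impact vy=-18.007
  bounce: vy ← 0.53·18.007 = 9.544
Arc 2: start y=0.000, vy=9.544 → t=1.909, apex=4.554, x_land=40.733, impact vy=-9.544
  bounce: vy ← 0.53·9.544 = 5.058
Arc 3: start y=0.000, vy=5.058 → t=1.012, apex=1.279, x_land=50.222, impact vy=-5.058
  bounce: vy ← 0.53·5.058 = 2.681
Arc 4: start y=0.000, vy=2.681 → t=0.536, apex=0.359, x_land=55.252, impact vy=-2.681
  bounce: vy ← 0.53·2.681 = 1.421
Arc 5: start y=0.000, vy=1.421 → t=0.284, apex=0.101, x_land=57.917, impact vy=-1.421
  bounce: vy ← 0.53·1.421 = 0.753
Arc 6: start y=0.000, vy=0.753 → t=0.151, apex=0.028, x_land=59.330, impact vy=-0.753
  bounce: vy ← 0.53·0.753 = 0.399
Arc 7: start y=0.000, vy=0.399 → t=0.080, apex=0.008, x_land=60.079, impact vy=-0.399
  bounce: vy ← 0.53·0.399 = 0.212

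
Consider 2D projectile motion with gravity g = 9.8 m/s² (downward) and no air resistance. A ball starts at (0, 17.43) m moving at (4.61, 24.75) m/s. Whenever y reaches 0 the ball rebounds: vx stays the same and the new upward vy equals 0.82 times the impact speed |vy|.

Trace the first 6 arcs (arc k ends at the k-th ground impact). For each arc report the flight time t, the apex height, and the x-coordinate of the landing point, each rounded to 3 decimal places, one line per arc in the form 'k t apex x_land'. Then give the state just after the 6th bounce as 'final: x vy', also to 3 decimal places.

1 5.678 48.683 26.173
2 5.169 32.735 50.004
3 4.239 22.011 69.545
4 3.476 14.800 85.569
5 2.850 9.952 98.709
6 2.337 6.691 109.483
final: 109.483 9.391

Arc 1: start y=17.430, vy=24.750 → t=5.678, apex=48.683, x_land=26.173, impact vy=-30.890
  bounce: vy ← 0.82·30.890 = 25.330
Arc 2: start y=0.000, vy=25.330 → t=5.169, apex=32.735, x_land=50.004, impact vy=-25.330
  bounce: vy ← 0.82·25.330 = 20.770
Arc 3: start y=0.000, vy=20.770 → t=4.239, apex=22.011, x_land=69.545, impact vy=-20.770
  bounce: vy ← 0.82·20.770 = 17.032
Arc 4: start y=0.000, vy=17.032 → t=3.476, apex=14.800, x_land=85.569, impact vy=-17.032
  bounce: vy ← 0.82·17.032 = 13.966
Arc 5: start y=0.000, vy=13.966 → t=2.850, apex=9.952, x_land=98.709, impact vy=-13.966
  bounce: vy ← 0.82·13.966 = 11.452
Arc 6: start y=0.000, vy=11.452 → t=2.337, apex=6.691, x_land=109.483, impact vy=-11.452
  bounce: vy ← 0.82·11.452 = 9.391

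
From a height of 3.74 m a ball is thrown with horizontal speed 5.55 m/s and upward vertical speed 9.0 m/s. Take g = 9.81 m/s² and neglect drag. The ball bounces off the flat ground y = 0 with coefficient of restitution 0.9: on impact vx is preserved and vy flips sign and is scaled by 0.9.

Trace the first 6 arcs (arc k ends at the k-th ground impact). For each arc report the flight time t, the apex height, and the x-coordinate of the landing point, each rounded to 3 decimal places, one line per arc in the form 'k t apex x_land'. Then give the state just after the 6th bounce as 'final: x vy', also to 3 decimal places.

Arc 1: start y=3.740, vy=9.000 → t=2.184, apex=7.868, x_land=12.121, impact vy=-12.425
  bounce: vy ← 0.9·12.425 = 11.182
Arc 2: start y=0.000, vy=11.182 → t=2.280, apex=6.373, x_land=24.774, impact vy=-11.182
  bounce: vy ← 0.9·11.182 = 10.064
Arc 3: start y=0.000, vy=10.064 → t=2.052, apex=5.162, x_land=36.162, impact vy=-10.064
  bounce: vy ← 0.9·10.064 = 9.058
Arc 4: start y=0.000, vy=9.058 → t=1.847, apex=4.182, x_land=46.411, impact vy=-9.058
  bounce: vy ← 0.9·9.058 = 8.152
Arc 5: start y=0.000, vy=8.152 → t=1.662, apex=3.387, x_land=55.634, impact vy=-8.152
  bounce: vy ← 0.9·8.152 = 7.337
Arc 6: start y=0.000, vy=7.337 → t=1.496, apex=2.744, x_land=63.936, impact vy=-7.337
  bounce: vy ← 0.9·7.337 = 6.603

1 2.184 7.868 12.121
2 2.280 6.373 24.774
3 2.052 5.162 36.162
4 1.847 4.182 46.411
5 1.662 3.387 55.634
6 1.496 2.744 63.936
final: 63.936 6.603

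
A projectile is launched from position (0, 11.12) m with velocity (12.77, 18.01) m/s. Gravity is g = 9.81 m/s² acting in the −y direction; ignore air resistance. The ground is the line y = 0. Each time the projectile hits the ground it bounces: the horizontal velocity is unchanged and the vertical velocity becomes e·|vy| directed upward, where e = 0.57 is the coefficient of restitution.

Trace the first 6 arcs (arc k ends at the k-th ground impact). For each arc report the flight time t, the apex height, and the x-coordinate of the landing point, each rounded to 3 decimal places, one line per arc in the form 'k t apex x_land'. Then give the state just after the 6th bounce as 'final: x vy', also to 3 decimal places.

1 4.210 27.652 53.765
2 2.707 8.984 88.330
3 1.543 2.919 108.032
4 0.879 0.948 119.262
5 0.501 0.308 125.664
6 0.286 0.100 129.312
final: 129.312 0.799

Arc 1: start y=11.120, vy=18.010 → t=4.210, apex=27.652, x_land=53.765, impact vy=-23.292
  bounce: vy ← 0.57·23.292 = 13.277
Arc 2: start y=0.000, vy=13.277 → t=2.707, apex=8.984, x_land=88.330, impact vy=-13.277
  bounce: vy ← 0.57·13.277 = 7.568
Arc 3: start y=0.000, vy=7.568 → t=1.543, apex=2.919, x_land=108.032, impact vy=-7.568
  bounce: vy ← 0.57·7.568 = 4.314
Arc 4: start y=0.000, vy=4.314 → t=0.879, apex=0.948, x_land=119.262, impact vy=-4.314
  bounce: vy ← 0.57·4.314 = 2.459
Arc 5: start y=0.000, vy=2.459 → t=0.501, apex=0.308, x_land=125.664, impact vy=-2.459
  bounce: vy ← 0.57·2.459 = 1.401
Arc 6: start y=0.000, vy=1.401 → t=0.286, apex=0.100, x_land=129.312, impact vy=-1.401
  bounce: vy ← 0.57·1.401 = 0.799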